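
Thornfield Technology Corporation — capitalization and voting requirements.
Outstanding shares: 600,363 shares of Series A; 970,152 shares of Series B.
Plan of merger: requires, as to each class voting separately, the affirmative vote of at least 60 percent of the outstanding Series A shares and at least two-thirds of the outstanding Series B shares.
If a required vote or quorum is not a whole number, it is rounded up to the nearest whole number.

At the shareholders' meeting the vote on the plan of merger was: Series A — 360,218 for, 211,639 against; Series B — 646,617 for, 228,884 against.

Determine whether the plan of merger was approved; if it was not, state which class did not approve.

Not approved — the Series B shares did not give the required vote.

Series A: 3/5 of 600363 = 360217.80, rounded up to 360218; 360,218 required, 360,218 in favor — approved.
Series B: 2/3 of 970152 = 646768; 646,768 required, 646,617 in favor — not approved.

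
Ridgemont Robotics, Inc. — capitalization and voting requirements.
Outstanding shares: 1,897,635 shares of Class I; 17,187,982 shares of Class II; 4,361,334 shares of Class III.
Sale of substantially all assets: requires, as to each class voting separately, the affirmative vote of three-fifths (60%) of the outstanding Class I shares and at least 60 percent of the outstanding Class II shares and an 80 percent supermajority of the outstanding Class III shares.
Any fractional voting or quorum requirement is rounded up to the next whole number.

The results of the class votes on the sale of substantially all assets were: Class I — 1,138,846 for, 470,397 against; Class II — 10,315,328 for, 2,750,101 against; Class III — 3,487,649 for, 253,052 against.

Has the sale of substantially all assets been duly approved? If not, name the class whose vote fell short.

Not approved — the Class III shares did not give the required vote.

Class I: 3/5 of 1897635 = 1138581; 1,138,581 required, 1,138,846 in favor — approved.
Class II: 3/5 of 17187982 = 10312789.20, rounded up to 10312790; 10,312,790 required, 10,315,328 in favor — approved.
Class III: 4/5 of 4361334 = 3489067.20, rounded up to 3489068; 3,489,068 required, 3,487,649 in favor — not approved.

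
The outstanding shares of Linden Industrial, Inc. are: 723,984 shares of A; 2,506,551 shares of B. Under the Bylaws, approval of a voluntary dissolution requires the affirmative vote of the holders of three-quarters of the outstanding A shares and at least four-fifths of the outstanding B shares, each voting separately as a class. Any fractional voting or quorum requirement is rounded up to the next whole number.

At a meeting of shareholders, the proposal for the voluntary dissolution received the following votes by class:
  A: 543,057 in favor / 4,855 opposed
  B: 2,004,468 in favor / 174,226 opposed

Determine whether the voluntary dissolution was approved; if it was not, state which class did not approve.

A: 3/4 of 723984 = 542988; 542,988 required, 543,057 in favor — approved.
B: 4/5 of 2506551 = 2005240.80, rounded up to 2005241; 2,005,241 required, 2,004,468 in favor — not approved.

Not approved — the B shares did not give the required vote.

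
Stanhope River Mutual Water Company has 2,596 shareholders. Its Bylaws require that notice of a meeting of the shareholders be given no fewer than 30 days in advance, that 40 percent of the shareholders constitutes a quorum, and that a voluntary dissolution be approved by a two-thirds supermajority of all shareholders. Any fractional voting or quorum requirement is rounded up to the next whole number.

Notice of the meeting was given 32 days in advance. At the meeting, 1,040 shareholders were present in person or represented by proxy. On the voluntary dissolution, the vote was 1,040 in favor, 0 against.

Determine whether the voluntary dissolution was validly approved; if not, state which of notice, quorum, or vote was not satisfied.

Invalid — vote requirement not satisfied.

Notice: 32 days given; 30 required. Satisfied.
Quorum: 40% of 2,596 = 1,038.40, rounded up to 1,039; 1,040 present. Satisfied.
Vote: requires two-thirds of all shareholders (2,596); 2/3 of 2596 = 1730.67, rounded up to 1731, so 1,731 needed; 1,040 in favor. Not satisfied.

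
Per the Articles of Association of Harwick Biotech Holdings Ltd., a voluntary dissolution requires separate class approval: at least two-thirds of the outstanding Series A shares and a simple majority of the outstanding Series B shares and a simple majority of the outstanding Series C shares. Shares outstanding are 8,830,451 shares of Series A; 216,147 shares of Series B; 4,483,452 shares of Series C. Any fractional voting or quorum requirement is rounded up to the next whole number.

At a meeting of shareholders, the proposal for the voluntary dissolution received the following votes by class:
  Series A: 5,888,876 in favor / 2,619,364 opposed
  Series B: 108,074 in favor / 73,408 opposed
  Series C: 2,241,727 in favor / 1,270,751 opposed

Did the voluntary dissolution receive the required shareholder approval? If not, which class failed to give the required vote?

Approved — every class gave the required vote.

Series A: 2/3 of 8830451 = 5886967.33, rounded up to 5886968; 5,886,968 required, 5,888,876 in favor — approved.
Series B: a majority of 216147 is 108074; 108,074 required, 108,074 in favor — approved.
Series C: a majority of 4483452 is 2241727; 2,241,727 required, 2,241,727 in favor — approved.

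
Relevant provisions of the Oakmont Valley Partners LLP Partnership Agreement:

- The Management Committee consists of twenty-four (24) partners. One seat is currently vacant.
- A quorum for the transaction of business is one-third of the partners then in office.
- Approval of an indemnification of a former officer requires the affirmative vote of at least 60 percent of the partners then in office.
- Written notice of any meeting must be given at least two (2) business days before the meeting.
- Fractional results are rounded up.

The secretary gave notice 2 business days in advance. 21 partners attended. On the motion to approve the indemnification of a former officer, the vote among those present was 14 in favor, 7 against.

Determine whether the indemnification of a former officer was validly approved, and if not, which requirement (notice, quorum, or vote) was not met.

Valid — all requirements satisfied.

Notice: 2 business days given; 2 required (2 ≥ 2). Satisfied.
Quorum: 21 present; quorum is 8. Satisfied.
Vote: the indemnification of a former officer requires three-fifths of the partners then in office (23). 3/5 of 23 = 13.80, rounded up to 14, so 14 affirmative votes are needed; 14 voted in favor. Satisfied.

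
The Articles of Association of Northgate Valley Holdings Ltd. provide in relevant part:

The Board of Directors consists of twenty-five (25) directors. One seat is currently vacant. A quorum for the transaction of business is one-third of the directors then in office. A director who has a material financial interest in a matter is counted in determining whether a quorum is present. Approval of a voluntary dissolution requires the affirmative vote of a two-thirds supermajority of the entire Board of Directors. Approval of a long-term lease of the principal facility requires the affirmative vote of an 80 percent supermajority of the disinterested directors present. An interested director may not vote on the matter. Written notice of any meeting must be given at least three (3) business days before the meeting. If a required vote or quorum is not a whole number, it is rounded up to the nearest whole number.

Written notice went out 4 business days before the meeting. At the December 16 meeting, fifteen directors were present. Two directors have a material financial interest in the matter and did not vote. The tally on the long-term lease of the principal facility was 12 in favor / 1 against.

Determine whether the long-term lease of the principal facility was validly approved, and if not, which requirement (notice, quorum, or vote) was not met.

Notice: 4 business days given; 3 required (4 ≥ 3). Satisfied.
Quorum: 15 present (interested directors count toward quorum); quorum is 8. Satisfied.
Vote: the long-term lease of the principal facility requires four-fifths of the disinterested directors present (15 − 2 = 13). 4/5 of 13 = 10.40, rounded up to 11, so 11 affirmative votes are needed; 12 voted in favor. Satisfied.

Valid — all requirements satisfied.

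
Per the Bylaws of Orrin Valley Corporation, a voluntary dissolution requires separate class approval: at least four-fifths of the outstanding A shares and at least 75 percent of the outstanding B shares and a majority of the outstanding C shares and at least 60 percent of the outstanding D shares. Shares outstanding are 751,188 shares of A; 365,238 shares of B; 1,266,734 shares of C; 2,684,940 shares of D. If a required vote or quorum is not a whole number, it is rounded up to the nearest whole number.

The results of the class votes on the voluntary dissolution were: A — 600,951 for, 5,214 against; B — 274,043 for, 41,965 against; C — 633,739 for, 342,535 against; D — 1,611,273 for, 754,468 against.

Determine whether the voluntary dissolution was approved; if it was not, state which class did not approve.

Approved — every class gave the required vote.

A: 4/5 of 751188 = 600950.40, rounded up to 600951; 600,951 required, 600,951 in favor — approved.
B: 3/4 of 365238 = 273928.50, rounded up to 273929; 273,929 required, 274,043 in favor — approved.
C: a majority of 1266734 is 633368; 633,368 required, 633,739 in favor — approved.
D: 3/5 of 2684940 = 1610964; 1,610,964 required, 1,611,273 in favor — approved.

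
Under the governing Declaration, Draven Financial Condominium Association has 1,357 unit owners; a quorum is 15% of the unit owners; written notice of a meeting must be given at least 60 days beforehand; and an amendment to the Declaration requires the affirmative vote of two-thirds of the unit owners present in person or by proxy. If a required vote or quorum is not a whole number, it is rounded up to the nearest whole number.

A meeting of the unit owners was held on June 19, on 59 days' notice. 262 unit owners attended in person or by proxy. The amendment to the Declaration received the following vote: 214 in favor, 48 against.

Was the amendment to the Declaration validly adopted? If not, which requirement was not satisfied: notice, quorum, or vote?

Notice: 59 days given; 60 required. Not satisfied.
Quorum: 15% of 1,357 = 203.55, rounded up to 204; 262 present. Satisfied.
Vote: requires two-thirds of those present (262); 2/3 of 262 = 174.67, rounded up to 175, so 175 needed; 214 in favor. Satisfied.

Invalid — notice requirement not satisfied.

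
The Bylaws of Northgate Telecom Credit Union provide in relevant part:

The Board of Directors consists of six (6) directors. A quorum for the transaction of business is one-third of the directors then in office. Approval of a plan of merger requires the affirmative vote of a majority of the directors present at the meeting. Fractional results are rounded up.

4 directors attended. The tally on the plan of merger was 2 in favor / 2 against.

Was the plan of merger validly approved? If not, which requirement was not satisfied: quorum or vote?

Invalid — vote requirement not satisfied.

Quorum: 4 present; quorum is 2. Satisfied.
Vote: the plan of merger requires a majority of the directors present (4). A majority of 4 is 3, so 3 affirmative votes are needed; 2 voted in favor. Not satisfied.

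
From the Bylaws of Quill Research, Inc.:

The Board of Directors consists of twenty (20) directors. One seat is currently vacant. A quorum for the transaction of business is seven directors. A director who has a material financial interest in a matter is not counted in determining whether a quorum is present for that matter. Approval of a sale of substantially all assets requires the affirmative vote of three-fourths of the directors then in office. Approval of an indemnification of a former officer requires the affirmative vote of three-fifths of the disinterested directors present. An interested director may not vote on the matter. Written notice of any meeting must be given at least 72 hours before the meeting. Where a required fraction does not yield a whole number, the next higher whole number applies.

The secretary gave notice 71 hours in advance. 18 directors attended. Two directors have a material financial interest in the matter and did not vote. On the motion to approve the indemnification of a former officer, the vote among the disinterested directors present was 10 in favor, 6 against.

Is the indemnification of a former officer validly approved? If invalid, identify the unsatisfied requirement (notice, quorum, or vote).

Invalid — notice requirement not satisfied.

Notice: 71 hours given; 72 required (71 < 72). Not satisfied.
Quorum: 18 present, but the 2 interested directors do not count, leaving 16. Quorum is 7. Satisfied.
Vote: the indemnification of a former officer requires three-fifths of the disinterested directors present (18 − 2 = 16). 3/5 of 16 = 9.60, rounded up to 10, so 10 affirmative votes are needed; 10 voted in favor. Satisfied.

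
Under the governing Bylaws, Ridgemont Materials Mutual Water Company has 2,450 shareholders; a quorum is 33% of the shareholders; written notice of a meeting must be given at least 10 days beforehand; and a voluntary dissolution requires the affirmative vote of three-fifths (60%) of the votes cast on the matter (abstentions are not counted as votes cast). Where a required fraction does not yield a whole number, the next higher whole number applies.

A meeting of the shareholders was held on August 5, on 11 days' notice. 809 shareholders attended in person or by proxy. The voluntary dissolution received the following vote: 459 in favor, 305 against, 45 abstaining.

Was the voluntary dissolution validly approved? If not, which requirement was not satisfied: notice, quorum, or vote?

Notice: 11 days given; 10 required. Satisfied.
Quorum: 33% of 2,450 = 808.50, rounded up to 809; 809 present. Satisfied.
Vote: requires three-fifths of the votes cast (809 − 45 abstaining = 764); 3/5 of 764 = 458.40, rounded up to 459, so 459 needed; 459 in favor. Satisfied.

Valid — all requirements satisfied.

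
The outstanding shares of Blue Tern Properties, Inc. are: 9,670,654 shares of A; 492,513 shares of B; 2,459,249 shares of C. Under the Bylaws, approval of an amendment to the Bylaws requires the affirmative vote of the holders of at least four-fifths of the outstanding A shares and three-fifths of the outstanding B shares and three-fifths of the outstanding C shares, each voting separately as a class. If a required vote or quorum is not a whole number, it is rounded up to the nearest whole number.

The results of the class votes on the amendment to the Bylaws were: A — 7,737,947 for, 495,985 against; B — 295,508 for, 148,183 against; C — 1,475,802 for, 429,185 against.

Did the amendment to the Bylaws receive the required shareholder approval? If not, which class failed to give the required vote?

Approved — every class gave the required vote.

A: 4/5 of 9670654 = 7736523.20, rounded up to 7736524; 7,736,524 required, 7,737,947 in favor — approved.
B: 3/5 of 492513 = 295507.80, rounded up to 295508; 295,508 required, 295,508 in favor — approved.
C: 3/5 of 2459249 = 1475549.40, rounded up to 1475550; 1,475,550 required, 1,475,802 in favor — approved.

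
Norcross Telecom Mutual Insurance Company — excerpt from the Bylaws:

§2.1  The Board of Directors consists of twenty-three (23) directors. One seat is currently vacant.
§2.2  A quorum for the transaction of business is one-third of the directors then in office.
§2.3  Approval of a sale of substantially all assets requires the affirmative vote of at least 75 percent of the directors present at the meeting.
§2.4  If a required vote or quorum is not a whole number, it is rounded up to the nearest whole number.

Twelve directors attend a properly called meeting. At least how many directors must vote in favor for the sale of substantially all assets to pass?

9

The sale of substantially all assets requires three-fourths of the directors present (12).
3/4 of 12 = 9.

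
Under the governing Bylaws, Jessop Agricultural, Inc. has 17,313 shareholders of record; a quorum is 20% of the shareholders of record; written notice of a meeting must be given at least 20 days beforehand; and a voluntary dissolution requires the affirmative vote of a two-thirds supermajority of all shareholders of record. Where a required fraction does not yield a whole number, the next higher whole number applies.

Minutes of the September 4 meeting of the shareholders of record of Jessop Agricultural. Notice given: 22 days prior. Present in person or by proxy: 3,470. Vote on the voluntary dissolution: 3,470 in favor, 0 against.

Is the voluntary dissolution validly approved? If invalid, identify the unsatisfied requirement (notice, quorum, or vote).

Notice: 22 days given; 20 required. Satisfied.
Quorum: 20% of 17,313 = 3,462.60, rounded up to 3,463; 3,470 present. Satisfied.
Vote: requires two-thirds of all shareholders of record (17,313); 2/3 of 17313 = 11542, so 11,542 needed; 3,470 in favor. Not satisfied.

Invalid — vote requirement not satisfied.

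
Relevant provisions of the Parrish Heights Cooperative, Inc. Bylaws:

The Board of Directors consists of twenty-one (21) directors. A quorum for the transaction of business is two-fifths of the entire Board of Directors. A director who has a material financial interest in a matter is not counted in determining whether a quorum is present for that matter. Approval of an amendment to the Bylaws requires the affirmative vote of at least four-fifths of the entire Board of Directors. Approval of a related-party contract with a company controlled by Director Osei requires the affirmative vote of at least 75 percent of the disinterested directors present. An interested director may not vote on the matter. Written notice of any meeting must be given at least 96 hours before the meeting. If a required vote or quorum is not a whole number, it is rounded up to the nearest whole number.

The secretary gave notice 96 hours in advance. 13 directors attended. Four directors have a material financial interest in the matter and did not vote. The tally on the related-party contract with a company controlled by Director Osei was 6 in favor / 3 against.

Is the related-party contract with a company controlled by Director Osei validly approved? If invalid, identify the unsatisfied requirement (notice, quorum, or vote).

Invalid — vote requirement not satisfied.

Notice: 96 hours given; 96 required (96 ≥ 96). Satisfied.
Quorum: 13 present, but the 4 interested directors do not count, leaving 9. Quorum is 9. Satisfied.
Vote: the related-party contract with a company controlled by Director Osei requires three-fourths of the disinterested directors present (13 − 4 = 9). 3/4 of 9 = 6.75, rounded up to 7, so 7 affirmative votes are needed; 6 voted in favor. Not satisfied.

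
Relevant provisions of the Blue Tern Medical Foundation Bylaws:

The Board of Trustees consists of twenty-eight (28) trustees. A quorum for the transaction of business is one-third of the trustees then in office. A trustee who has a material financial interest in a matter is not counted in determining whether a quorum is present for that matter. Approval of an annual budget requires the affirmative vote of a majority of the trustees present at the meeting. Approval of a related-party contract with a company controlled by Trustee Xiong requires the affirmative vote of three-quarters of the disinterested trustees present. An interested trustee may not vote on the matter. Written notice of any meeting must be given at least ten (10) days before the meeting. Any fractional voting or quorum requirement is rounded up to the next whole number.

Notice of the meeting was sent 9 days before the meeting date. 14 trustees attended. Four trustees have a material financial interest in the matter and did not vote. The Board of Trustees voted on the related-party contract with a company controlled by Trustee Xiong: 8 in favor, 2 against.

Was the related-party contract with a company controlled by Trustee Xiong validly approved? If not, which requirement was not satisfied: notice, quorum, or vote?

Invalid — notice requirement not satisfied.

Notice: 9 days given; 10 required (9 < 10). Not satisfied.
Quorum: 14 present, but the 4 interested trustees do not count, leaving 10. Quorum is 10. Satisfied.
Vote: the related-party contract with a company controlled by Trustee Xiong requires three-fourths of the disinterested trustees present (14 − 4 = 10). 3/4 of 10 = 7.50, rounded up to 8, so 8 affirmative votes are needed; 8 voted in favor. Satisfied.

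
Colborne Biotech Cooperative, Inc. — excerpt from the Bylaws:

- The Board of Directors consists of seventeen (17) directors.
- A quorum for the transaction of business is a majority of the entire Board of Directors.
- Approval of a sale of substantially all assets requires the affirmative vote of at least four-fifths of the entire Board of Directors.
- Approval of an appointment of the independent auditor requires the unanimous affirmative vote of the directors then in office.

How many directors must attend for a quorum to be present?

A majority of 17 is 9.

9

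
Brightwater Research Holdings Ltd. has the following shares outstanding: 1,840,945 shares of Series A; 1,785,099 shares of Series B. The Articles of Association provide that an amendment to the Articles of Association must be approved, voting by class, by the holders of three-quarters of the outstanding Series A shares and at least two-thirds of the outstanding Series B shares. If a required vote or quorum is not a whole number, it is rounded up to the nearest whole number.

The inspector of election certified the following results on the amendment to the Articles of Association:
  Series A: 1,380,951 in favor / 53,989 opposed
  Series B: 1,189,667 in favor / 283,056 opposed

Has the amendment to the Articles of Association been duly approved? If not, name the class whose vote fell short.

Not approved — the Series B shares did not give the required vote.

Series A: 3/4 of 1840945 = 1380708.75, rounded up to 1380709; 1,380,709 required, 1,380,951 in favor — approved.
Series B: 2/3 of 1785099 = 1190066; 1,190,066 required, 1,189,667 in favor — not approved.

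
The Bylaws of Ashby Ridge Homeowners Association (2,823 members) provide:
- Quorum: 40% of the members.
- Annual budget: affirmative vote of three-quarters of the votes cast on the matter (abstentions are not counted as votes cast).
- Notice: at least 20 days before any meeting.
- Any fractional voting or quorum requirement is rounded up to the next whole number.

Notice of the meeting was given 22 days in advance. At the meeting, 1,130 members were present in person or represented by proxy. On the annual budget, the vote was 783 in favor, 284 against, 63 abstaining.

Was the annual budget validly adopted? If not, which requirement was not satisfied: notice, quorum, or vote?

Notice: 22 days given; 20 required. Satisfied.
Quorum: 40% of 2,823 = 1,129.20, rounded up to 1,130; 1,130 present. Satisfied.
Vote: requires three-fourths of the votes cast (1,130 − 63 abstaining = 1,067); 3/4 of 1067 = 800.25, rounded up to 801, so 801 needed; 783 in favor. Not satisfied.

Invalid — vote requirement not satisfied.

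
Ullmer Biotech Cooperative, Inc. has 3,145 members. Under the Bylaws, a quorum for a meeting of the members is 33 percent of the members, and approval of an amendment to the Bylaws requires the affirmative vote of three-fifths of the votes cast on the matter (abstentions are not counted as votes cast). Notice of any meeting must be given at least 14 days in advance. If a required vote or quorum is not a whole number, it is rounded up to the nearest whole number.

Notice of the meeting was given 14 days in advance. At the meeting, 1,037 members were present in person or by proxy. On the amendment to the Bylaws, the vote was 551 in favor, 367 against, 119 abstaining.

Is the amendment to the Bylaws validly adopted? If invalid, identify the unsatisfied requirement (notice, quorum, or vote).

Invalid — quorum requirement not satisfied.

Notice: 14 days given; 14 required. Satisfied.
Quorum: 33% of 3,145 = 1,037.85, rounded up to 1,038; 1,037 present. Not satisfied.
Vote: requires three-fifths of the votes cast (1,037 − 119 abstaining = 918); 3/5 of 918 = 550.80, rounded up to 551, so 551 needed; 551 in favor. Satisfied.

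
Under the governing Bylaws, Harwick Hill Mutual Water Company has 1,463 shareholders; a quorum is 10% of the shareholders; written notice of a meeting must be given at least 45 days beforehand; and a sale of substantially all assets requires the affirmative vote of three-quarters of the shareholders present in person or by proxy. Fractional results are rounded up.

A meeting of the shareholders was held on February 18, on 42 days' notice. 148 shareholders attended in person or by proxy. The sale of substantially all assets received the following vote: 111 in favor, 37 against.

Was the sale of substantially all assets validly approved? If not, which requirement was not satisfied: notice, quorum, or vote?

Invalid — notice requirement not satisfied.

Notice: 42 days given; 45 required. Not satisfied.
Quorum: 10% of 1,463 = 146.30, rounded up to 147; 148 present. Satisfied.
Vote: requires three-fourths of those present (148); 3/4 of 148 = 111, so 111 needed; 111 in favor. Satisfied.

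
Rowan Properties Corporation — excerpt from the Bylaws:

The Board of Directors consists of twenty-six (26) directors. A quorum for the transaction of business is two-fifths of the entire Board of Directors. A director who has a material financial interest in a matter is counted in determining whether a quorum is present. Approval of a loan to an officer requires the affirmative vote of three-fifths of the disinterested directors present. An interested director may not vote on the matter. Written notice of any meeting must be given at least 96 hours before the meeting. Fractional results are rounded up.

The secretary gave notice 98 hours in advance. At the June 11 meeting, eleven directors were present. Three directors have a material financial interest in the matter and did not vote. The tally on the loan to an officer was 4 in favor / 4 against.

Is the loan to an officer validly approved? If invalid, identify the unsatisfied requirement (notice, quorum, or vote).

Notice: 98 hours given; 96 required (98 ≥ 96). Satisfied.
Quorum: 11 present (interested directors count toward quorum); quorum is 11. Satisfied.
Vote: the loan to an officer requires three-fifths of the disinterested directors present (11 − 3 = 8). 3/5 of 8 = 4.80, rounded up to 5, so 5 affirmative votes are needed; 4 voted in favor. Not satisfied.

Invalid — vote requirement not satisfied.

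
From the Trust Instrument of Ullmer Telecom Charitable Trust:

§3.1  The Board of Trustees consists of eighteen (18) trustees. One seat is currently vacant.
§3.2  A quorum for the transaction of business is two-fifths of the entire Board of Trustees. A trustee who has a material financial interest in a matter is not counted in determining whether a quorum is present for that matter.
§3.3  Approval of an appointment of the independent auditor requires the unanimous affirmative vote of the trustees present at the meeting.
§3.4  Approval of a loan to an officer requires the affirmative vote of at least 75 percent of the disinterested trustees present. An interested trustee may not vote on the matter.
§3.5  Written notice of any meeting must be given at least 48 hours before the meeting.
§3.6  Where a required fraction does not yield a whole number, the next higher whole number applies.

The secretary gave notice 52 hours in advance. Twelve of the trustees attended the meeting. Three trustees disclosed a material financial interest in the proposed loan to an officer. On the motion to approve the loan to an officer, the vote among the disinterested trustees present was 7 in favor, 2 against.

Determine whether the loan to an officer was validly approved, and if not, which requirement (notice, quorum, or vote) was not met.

Notice: 52 hours given; 48 required (52 ≥ 48). Satisfied.
Quorum: 12 present, but the 3 interested trustees do not count, leaving 9. Quorum is 8. Satisfied.
Vote: the loan to an officer requires three-fourths of the disinterested trustees present (12 − 3 = 9). 3/4 of 9 = 6.75, rounded up to 7, so 7 affirmative votes are needed; 7 voted in favor. Satisfied.

Valid — all requirements satisfied.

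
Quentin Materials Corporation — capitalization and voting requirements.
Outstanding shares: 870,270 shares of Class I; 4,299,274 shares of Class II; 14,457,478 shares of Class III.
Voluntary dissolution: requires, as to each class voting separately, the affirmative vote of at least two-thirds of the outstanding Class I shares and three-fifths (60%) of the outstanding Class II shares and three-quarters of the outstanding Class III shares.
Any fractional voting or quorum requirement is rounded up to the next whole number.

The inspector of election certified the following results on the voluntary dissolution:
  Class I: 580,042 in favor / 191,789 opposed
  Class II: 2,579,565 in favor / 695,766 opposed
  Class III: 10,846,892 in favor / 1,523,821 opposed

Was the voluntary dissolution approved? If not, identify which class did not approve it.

Class I: 2/3 of 870270 = 580180; 580,180 required, 580,042 in favor — not approved.
Class II: 3/5 of 4299274 = 2579564.40, rounded up to 2579565; 2,579,565 required, 2,579,565 in favor — approved.
Class III: 3/4 of 14457478 = 10843108.50, rounded up to 10843109; 10,843,109 required, 10,846,892 in favor — approved.

Not approved — the Class I shares did not give the required vote.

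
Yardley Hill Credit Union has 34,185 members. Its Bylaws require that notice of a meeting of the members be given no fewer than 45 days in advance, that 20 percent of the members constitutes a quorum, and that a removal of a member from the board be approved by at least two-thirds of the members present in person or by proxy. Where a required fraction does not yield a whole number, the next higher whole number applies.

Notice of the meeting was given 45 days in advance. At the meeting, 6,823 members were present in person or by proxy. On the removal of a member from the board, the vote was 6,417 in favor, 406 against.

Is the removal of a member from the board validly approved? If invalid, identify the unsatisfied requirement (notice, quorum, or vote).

Invalid — quorum requirement not satisfied.

Notice: 45 days given; 45 required. Satisfied.
Quorum: 20% of 34,185 = 6,837; 6,823 present. Not satisfied.
Vote: requires two-thirds of those present (6,823); 2/3 of 6823 = 4548.67, rounded up to 4549, so 4,549 needed; 6,417 in favor. Satisfied.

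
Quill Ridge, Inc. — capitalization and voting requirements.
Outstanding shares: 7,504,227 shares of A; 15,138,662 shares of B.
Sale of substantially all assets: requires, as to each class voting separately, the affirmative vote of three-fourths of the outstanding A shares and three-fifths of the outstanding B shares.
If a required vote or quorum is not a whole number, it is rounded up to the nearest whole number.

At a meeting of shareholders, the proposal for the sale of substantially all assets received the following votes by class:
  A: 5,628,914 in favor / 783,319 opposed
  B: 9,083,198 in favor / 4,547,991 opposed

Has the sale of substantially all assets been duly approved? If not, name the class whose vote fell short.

A: 3/4 of 7504227 = 5628170.25, rounded up to 5628171; 5,628,171 required, 5,628,914 in favor — approved.
B: 3/5 of 15138662 = 9083197.20, rounded up to 9083198; 9,083,198 required, 9,083,198 in favor — approved.

Approved — every class gave the required vote.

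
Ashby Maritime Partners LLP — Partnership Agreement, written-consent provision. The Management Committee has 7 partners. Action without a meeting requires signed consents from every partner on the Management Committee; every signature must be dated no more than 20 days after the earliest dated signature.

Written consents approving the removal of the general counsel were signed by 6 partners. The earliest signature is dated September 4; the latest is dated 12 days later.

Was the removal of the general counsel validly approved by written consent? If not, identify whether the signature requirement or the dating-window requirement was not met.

Not effective — insufficient signatures.

Signatures required: the unanimous vote of 7 — unanimous means all 7, so 7 needed; 6 signed. Insufficient.
Dating window: the latest signature is 12 days after the earliest; the limit is 20 days. Within the window.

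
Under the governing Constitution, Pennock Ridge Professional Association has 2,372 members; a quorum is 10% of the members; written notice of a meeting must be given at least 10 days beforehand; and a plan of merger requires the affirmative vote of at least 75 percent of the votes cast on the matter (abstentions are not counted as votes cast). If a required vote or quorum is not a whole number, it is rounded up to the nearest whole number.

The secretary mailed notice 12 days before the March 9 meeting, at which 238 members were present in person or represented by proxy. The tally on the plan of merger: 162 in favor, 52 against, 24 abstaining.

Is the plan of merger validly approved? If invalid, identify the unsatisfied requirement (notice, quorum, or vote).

Valid — all requirements satisfied.

Notice: 12 days given; 10 required. Satisfied.
Quorum: 10% of 2,372 = 237.20, rounded up to 238; 238 present. Satisfied.
Vote: requires three-fourths of the votes cast (238 − 24 abstaining = 214); 3/4 of 214 = 160.50, rounded up to 161, so 161 needed; 162 in favor. Satisfied.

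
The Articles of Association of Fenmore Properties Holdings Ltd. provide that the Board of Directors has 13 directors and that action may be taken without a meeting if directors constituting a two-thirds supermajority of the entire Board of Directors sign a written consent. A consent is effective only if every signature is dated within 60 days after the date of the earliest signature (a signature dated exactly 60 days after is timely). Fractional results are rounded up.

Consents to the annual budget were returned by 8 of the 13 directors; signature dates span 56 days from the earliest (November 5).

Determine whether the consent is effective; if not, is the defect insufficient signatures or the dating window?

Signatures required: a two-thirds supermajority of 13 — 2/3 of 13 = 8.67, rounded up to 9, so 9 needed; 8 signed. Insufficient.
Dating window: the latest signature is 56 days after the earliest; the limit is 60 days. Within the window.

Not effective — insufficient signatures.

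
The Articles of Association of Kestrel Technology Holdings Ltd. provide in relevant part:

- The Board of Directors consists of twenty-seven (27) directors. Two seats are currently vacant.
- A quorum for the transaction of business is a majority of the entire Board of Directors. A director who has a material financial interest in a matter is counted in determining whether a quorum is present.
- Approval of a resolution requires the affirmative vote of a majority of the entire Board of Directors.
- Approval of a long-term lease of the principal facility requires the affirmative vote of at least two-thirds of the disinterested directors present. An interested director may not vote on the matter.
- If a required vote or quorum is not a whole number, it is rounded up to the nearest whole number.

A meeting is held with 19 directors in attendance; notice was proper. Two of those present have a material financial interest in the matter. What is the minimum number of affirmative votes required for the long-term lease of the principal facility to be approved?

The long-term lease of the principal facility requires two-thirds of the disinterested directors present (19 − 2 = 17).
2/3 of 17 = 11.33, rounded up to 12.

12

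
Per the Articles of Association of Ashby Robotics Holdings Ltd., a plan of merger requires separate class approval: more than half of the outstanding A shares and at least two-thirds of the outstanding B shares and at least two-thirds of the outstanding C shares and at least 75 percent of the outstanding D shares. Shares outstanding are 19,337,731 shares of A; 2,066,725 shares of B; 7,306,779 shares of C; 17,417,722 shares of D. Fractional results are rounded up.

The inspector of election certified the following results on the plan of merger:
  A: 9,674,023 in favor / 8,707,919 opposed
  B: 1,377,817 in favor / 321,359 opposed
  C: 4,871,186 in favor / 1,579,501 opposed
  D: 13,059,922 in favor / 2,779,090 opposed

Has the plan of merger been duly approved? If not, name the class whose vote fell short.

A: a majority of 19337731 is 9668866; 9,668,866 required, 9,674,023 in favor — approved.
B: 2/3 of 2066725 = 1377816.67, rounded up to 1377817; 1,377,817 required, 1,377,817 in favor — approved.
C: 2/3 of 7306779 = 4871186; 4,871,186 required, 4,871,186 in favor — approved.
D: 3/4 of 17417722 = 13063291.50, rounded up to 13063292; 13,063,292 required, 13,059,922 in favor — not approved.

Not approved — the D shares did not give the required vote.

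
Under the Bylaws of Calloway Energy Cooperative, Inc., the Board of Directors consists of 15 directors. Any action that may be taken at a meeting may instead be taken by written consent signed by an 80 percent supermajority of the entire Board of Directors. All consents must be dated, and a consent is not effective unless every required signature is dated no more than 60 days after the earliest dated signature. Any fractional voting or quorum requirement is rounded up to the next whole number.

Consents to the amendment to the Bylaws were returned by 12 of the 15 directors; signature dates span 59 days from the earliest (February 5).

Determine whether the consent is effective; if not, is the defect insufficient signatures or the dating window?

Effective — both the signature and dating-window requirements are satisfied.

Signatures required: an 80 percent supermajority of 15 — 4/5 of 15 = 12, so 12 needed; 12 signed. Sufficient.
Dating window: the latest signature is 59 days after the earliest; the limit is 60 days. Within the window.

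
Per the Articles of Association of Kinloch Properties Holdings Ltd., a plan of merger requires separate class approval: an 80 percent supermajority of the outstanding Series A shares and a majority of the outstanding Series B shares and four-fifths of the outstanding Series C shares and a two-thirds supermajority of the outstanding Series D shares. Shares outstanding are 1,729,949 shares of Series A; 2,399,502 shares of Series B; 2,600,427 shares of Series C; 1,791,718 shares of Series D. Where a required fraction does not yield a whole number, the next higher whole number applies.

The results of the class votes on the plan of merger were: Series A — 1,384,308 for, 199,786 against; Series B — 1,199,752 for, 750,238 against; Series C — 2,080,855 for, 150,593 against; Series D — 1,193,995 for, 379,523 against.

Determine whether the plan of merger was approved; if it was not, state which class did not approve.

Series A: 4/5 of 1729949 = 1383959.20, rounded up to 1383960; 1,383,960 required, 1,384,308 in favor — approved.
Series B: a majority of 2399502 is 1199752; 1,199,752 required, 1,199,752 in favor — approved.
Series C: 4/5 of 2600427 = 2080341.60, rounded up to 2080342; 2,080,342 required, 2,080,855 in favor — approved.
Series D: 2/3 of 1791718 = 1194478.67, rounded up to 1194479; 1,194,479 required, 1,193,995 in favor — not approved.

Not approved — the Series D shares did not give the required vote.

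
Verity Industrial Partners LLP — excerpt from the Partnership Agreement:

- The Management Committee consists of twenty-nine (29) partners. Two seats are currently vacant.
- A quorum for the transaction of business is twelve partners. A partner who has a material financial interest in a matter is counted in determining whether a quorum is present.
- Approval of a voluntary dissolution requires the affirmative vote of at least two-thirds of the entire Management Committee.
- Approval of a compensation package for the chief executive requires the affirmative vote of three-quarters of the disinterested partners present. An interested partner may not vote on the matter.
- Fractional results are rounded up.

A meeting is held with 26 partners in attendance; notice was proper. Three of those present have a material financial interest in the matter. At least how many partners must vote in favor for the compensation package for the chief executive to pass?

The compensation package for the chief executive requires three-fourths of the disinterested partners present (26 − 3 = 23).
3/4 of 23 = 17.25, rounded up to 18.

18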